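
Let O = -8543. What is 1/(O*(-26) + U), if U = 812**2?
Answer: 1/881462 ≈ 1.1345e-6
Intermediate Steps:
U = 659344
1/(O*(-26) + U) = 1/(-8543*(-26) + 659344) = 1/(222118 + 659344) = 1/881462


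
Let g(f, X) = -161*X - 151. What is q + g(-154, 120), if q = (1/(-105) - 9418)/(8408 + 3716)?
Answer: -24787961311/1273020 ≈ -19472.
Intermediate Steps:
q = -988891/1273020 (q = (-1/105 - 9418)/12124 = -988891/105*1/12124 = -988891/1273020 ≈ -0.77681)
g(f, X) = -151 - 161*X
q + g(-154, 120) = -988891/1273020 + (-151 - 161*120) = -988891/1273020 + (-151 - 19320) = -988891/1273020 - 19471 = -24787961311/1273020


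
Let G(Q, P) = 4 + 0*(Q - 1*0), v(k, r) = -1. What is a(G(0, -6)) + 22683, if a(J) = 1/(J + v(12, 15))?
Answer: 68050/3 ≈ 22683.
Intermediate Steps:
G(Q, P) = 4 (G(Q, P) = 4 + 0*(Q + 0) = 4 + 0*Q = 4 + 0 = 4)
a(J) = 1/(-1 + J) (a(J) = 1/(J - 1) = 1/(-1 + J))
a(G(0, -6)) + 22683 = 1/(-1 + 4) + 22683 = 1/3 + 22683 = 68050/3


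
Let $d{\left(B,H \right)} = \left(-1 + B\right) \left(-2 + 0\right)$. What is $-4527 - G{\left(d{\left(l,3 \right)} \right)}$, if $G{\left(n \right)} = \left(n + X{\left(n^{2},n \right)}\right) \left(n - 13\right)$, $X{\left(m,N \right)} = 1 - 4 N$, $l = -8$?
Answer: $-4262$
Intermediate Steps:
$d{\left(B,H \right)} = 2 - 2 B$ ($d{\left(B,H \right)} = \left(-1 + B\right) \left(-2\right) = 2 - 2 B$)
$G{\left(n \right)} = \left(1 - 3 n\right) \left(-13 + n\right)$ ($G{\left(n \right)} = \left(n - \left(-1 + 4 n\right)\right) \left(n - 13\right) = \left(1 - 3 n\right) \left(-13 + n\right)$)
$-4527 - G{\left(d{\left(l,3 \right)} \right)} = -4527 - \left(-13 - 3 \left(2 - -16\right)^{2} + 40 \left(2 - -16\right)\right) = -4527 - \left(-13 - 3 \left(2 + 16\right)^{2} + 40 \left(2 + 16\right)\right) = -4527 - \left(-13 - 3 \cdot 18^{2} + 40 \cdot 18\right) = -4527 - \left(-13 - 972 + 720\right) = -4527 - -265 = -4527 + 265 = -4262$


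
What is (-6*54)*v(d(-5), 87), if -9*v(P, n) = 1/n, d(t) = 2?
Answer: 12/29 ≈ 0.41379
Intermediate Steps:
v(P, n) = -1/(9*n)
(-6*54)*v(d(-5), 87) = (-6*54)*(-⅑/87) = -(-36)/87 = -324*(-1/783) = 12/29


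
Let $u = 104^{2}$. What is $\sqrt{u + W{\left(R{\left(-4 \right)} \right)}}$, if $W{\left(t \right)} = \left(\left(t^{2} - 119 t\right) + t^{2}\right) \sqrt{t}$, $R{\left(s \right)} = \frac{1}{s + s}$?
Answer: $\frac{\sqrt{2768896 + 954 i \sqrt{2}}}{16} \approx 104.0 + 0.025337 i$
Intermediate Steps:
$R{\left(s \right)} = \frac{1}{2 s}$
$u = 10816$
$W{\left(t \right)} = \sqrt{t} \left(- 119 t + 2 t^{2}\right)$ ($W{\left(t \right)} = \left(- 119 t + 2 t^{2}\right) \sqrt{t} = \sqrt{t} \left(- 119 t + 2 t^{2}\right)$)
$\sqrt{u + W{\left(R{\left(-4 \right)} \right)}} = \sqrt{10816 + \left(\frac{1}{2 \left(-4\right)}\right)^{\frac{3}{2}} \left(-119 + 2 \frac{1}{2 \left(-4\right)}\right)} = \sqrt{10816 + \left(\frac{1}{2} \left(- \frac{1}{4}\right)\right)^{\frac{3}{2}} \left(-119 + 2 \cdot \frac{1}{2} \left(- \frac{1}{4}\right)\right)} = \sqrt{10816 + \left(- \frac{1}{8}\right)^{\frac{3}{2}} \left(-119 + 2 \left(- \frac{1}{8}\right)\right)} = \sqrt{10816 + - \frac{i \sqrt{2}}{32} \left(-119 - \frac{1}{4}\right)} = \sqrt{10816 + - \frac{i \sqrt{2}}{32} \left(- \frac{477}{4}\right)} = \sqrt{10816 + \frac{477 i \sqrt{2}}{128}}$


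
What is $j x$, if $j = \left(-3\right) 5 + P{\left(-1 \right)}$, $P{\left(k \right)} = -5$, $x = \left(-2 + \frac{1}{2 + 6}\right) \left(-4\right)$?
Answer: $-150$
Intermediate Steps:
$x = \frac{15}{2}$ ($x = \left(-2 + \frac{1}{8}\right) \left(-4\right) = \left(- \frac{15}{8}\right) \left(-4\right) = \frac{15}{2} \approx 7.5$)
$j = -20$ ($j = \left(-3\right) 5 - 5 = -15 - 5 = -20$)
$j x = \left(-20\right) \frac{15}{2} = -150$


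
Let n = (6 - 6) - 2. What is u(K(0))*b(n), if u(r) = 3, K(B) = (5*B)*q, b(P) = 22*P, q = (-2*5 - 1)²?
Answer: -132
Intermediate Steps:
q = 121 (q = (-10 - 1)² = (-11)² = 121)
n = -2 (n = 0 - 2 = -2)
K(B) = 605*B (K(B) = (5*B)*121 = 605*B)
u(K(0))*b(n) = 3*(22*(-2)) = 3*(-44) = -132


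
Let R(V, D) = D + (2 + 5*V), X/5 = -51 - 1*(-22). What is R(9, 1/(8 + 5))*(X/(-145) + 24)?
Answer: 15300/13 ≈ 1176.9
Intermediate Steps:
X = -145 (X = 5*(-51 - 1*(-22)) = 5*(-51 + 22) = 5*(-29) = -145)
R(V, D) = 2 + D + 5*V
R(9, 1/(8 + 5))*(X/(-145) + 24) = (2 + 1/(8 + 5) + 5*9)*(-145/(-145) + 24) = (2 + 1/13 + 45)*(-145*(-1/145) + 24) = (2 + 1/13 + 45)*(1 + 24) = (612/13)*25 = 15300/13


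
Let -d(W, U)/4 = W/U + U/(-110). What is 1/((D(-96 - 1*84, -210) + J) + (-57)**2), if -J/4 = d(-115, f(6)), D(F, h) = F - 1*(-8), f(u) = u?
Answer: 165/456961 ≈ 0.00036108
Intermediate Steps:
D(F, h) = 8 + F (D(F, h) = F + 8 = 8 + F)
d(W, U) = 2*U/55 - 4*W/U (d(W, U) = -4*(W/U + U/(-110)) = -4*(W/U + U*(-1/110)) = -4*(W/U - U/110) = -4*(-U/110 + W/U) = 2*U/55 - 4*W/U)
J = -50744/165 (J = -4*((2/55)*6 - 4*(-115)/6) = -4*(12/55 - 4*(-115)*1/6) = -4*(12/55 + 230/3) = -4*12686/165 = -50744/165 ≈ -307.54)
1/((D(-96 - 1*84, -210) + J) + (-57)**2) = 1/(((8 + (-96 - 1*84)) - 50744/165) + (-57)**2) = 1/(((8 + (-96 - 84)) - 50744/165) + 3249) = 1/(((8 - 180) - 50744/165) + 3249) = 1/((-172 - 50744/165) + 3249) = 1/(-79124/165 + 3249) = 1/(456961/165) = 165/456961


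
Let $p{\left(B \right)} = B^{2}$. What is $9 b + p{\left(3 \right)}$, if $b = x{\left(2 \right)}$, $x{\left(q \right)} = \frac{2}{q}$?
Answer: $18$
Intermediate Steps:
$b = 1$ ($b = \frac{2}{2} = 2 \cdot \frac{1}{2} = 1$)
$9 b + p{\left(3 \right)} = 9 \cdot 1 + 3^{2} = 9 + 9 = 18$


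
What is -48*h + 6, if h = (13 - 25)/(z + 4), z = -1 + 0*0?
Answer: 198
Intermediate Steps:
z = -1 (z = -1 + 0 = -1)
h = -4 (h = (13 - 25)/(-1 + 4) = -12/3 = -12*1/3 = -4)
-48*h + 6 = -48*(-4) + 6 = 192 + 6 = 198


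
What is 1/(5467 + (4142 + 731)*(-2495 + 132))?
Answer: -1/11509432 ≈ -8.6885e-8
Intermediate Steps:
1/(5467 + (4142 + 731)*(-2495 + 132)) = 1/(5467 + 4873*(-2363)) = 1/(5467 - 11514899) = 1/(-11509432) = -1/11509432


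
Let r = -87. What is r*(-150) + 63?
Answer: 13113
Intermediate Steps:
r*(-150) + 63 = -87*(-150) + 63 = 13050 + 63 = 13113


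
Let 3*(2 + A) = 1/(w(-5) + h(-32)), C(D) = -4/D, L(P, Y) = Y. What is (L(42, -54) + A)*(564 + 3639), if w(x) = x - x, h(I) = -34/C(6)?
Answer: -4000789/17 ≈ -2.3534e+5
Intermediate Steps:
h(I) = 51 (h(I) = -34/((-4/6)) = -34/((-4*⅙)) = -34/(-⅔) = -34*(-3/2) = 51)
w(x) = 0
A = -305/153 (A = -2 + 1/(3*(0 + 51)) = -2 + (⅓)/51 = -2 + (⅓)*(1/51) = -2 + 1/153 = -305/153 ≈ -1.9935)
(L(42, -54) + A)*(564 + 3639) = (-54 - 305/153)*(564 + 3639) = -8567/153*4203 = -4000789/17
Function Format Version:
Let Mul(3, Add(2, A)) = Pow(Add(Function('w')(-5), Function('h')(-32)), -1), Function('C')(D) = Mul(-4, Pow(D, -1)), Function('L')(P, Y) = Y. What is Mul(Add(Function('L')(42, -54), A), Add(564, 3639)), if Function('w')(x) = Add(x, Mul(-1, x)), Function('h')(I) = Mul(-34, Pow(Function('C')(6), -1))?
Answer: Rational(-4000789, 17) ≈ -2.3534e+5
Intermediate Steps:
Function('h')(I) = 51 (Function('h')(I) = Mul(-34, Pow(Mul(-4, Pow(6, -1)), -1)) = Mul(-34, Pow(Mul(-4, Rational(1, 6)), -1)) = Mul(-34, Pow(Rational(-2, 3), -1)) = Mul(-34, Rational(-3, 2)) = 51)
Function('w')(x) = 0
A = Rational(-305, 153) (A = Add(-2, Mul(Rational(1, 3), Pow(Add(0, 51), -1))) = Add(-2, Mul(Rational(1, 3), Pow(51, -1))) = Add(-2, Mul(Rational(1, 3), Rational(1, 51))) = Add(-2, Rational(1, 153)) = Rational(-305, 153) ≈ -1.9935)
Mul(Add(Function('L')(42, -54), A), Add(564, 3639)) = Mul(Add(-54, Rational(-305, 153)), Add(564, 3639)) = Mul(Rational(-8567, 153), 4203) = Rational(-4000789, 17)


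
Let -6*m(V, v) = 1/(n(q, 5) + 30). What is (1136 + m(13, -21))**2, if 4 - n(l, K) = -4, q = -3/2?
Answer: 67084626049/51984 ≈ 1.2905e+6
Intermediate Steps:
q = -3/2 (q = -3*1/2 = -3/2 ≈ -1.5000)
n(l, K) = 8 (n(l, K) = 4 - 1*(-4) = 4 + 4 = 8)
m(V, v) = -1/228 (m(V, v) = -1/(6*(8 + 30)) = -1/6/38 = -1/6*1/38 = -1/228)
(1136 + m(13, -21))**2 = (1136 - 1/228)**2 = (259007/228)**2 = 67084626049/51984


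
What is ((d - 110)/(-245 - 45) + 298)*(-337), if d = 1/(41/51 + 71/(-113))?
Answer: -29508595189/293480 ≈ -1.0055e+5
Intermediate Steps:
d = 5763/1012 (d = 1/(41*(1/51) + 71*(-1/113)) = 1/(41/51 - 71/113) = 1/(1012/5763) = 5763/1012 ≈ 5.6947)
((d - 110)/(-245 - 45) + 298)*(-337) = ((5763/1012 - 110)/(-245 - 45) + 298)*(-337) = (-105557/1012/(-290) + 298)*(-337) = (-105557/1012*(-1/290) + 298)*(-337) = (105557/293480 + 298)*(-337) = (87562597/293480)*(-337) = -29508595189/293480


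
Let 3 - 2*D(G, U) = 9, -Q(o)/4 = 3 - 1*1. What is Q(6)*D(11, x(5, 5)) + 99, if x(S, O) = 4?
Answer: 123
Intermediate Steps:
Q(o) = -8 (Q(o) = -4*(3 - 1*1) = -4*(3 - 1) = -4*2 = -8)
D(G, U) = -3 (D(G, U) = 3/2 - 1/2*9 = 3/2 - 9/2 = -3)
Q(6)*D(11, x(5, 5)) + 99 = -8*(-3) + 99 = 24 + 99 = 123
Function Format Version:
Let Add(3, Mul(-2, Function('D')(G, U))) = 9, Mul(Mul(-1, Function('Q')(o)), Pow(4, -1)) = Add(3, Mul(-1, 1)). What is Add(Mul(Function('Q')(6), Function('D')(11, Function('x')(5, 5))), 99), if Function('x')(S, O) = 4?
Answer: 123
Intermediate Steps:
Function('Q')(o) = -8 (Function('Q')(o) = Mul(-4, Add(3, Mul(-1, 1))) = Mul(-4, Add(3, -1)) = Mul(-4, 2) = -8)
Function('D')(G, U) = -3 (Function('D')(G, U) = Add(Rational(3, 2), Mul(Rational(-1, 2), 9)) = Add(Rational(3, 2), Rational(-9, 2)) = -3)
Add(Mul(Function('Q')(6), Function('D')(11, Function('x')(5, 5))), 99) = Add(Mul(-8, -3), 99) = Add(24, 99) = 123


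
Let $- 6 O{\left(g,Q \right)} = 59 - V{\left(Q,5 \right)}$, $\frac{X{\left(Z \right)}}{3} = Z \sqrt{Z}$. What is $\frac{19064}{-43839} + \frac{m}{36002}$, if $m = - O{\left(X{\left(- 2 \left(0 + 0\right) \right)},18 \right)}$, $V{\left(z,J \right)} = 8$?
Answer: $- \frac{1371938993}{3156583356} \approx -0.43463$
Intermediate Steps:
$X{\left(Z \right)} = 3 Z^{\frac{3}{2}}$ ($X{\left(Z \right)} = 3 Z \sqrt{Z} = 3 Z^{\frac{3}{2}}$)
$O{\left(g,Q \right)} = - \frac{17}{2}$ ($O{\left(g,Q \right)} = - \frac{59 - 8}{6} = \left(- \frac{1}{6}\right) 51 = - \frac{17}{2}$)
$m = \frac{17}{2}$ ($m = \left(-1\right) \left(- \frac{17}{2}\right) = \frac{17}{2} \approx 8.5$)
$\frac{19064}{-43839} + \frac{m}{36002} = \frac{19064}{-43839} + \frac{17}{2 \cdot 36002} = 19064 \left(- \frac{1}{43839}\right) + \frac{17}{2} \cdot \frac{1}{36002} = - \frac{19064}{43839} + \frac{17}{72004} = - \frac{1371938993}{3156583356}$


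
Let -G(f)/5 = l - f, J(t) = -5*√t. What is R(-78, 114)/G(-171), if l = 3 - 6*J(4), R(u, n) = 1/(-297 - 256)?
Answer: 1/647010 ≈ 1.5456e-6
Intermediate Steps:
R(u, n) = -1/553 (R(u, n) = 1/(-553) = -1/553)
l = 63 (l = 3 - (-30)*√4 = 3 - (-30)*2 = 3 - 6*(-10) = 3 + 60 = 63)
G(f) = -315 + 5*f (G(f) = -5*(63 - f) = -315 + 5*f)
R(-78, 114)/G(-171) = -1/(553*(-315 + 5*(-171))) = -1/(553*(-315 - 855)) = -1/553/(-1170) = -1/553*(-1/1170) = 1/647010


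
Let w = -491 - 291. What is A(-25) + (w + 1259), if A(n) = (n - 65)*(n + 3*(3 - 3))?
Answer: 2727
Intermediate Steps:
w = -782
A(n) = n*(-65 + n) (A(n) = (-65 + n)*(n + 3*0) = (-65 + n)*(n + 0) = (-65 + n)*n = n*(-65 + n))
A(-25) + (w + 1259) = -25*(-65 - 25) + (-782 + 1259) = -25*(-90) + 477 = 2250 + 477 = 2727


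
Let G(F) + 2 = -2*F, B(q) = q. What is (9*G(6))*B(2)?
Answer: -252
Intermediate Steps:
G(F) = -2 - 2*F
(9*G(6))*B(2) = (9*(-2 - 2*6))*2 = (9*(-2 - 12))*2 = (9*(-14))*2 = -126*2 = -252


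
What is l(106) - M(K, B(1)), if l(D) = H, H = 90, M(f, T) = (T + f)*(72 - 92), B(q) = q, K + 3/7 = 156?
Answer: 22550/7 ≈ 3221.4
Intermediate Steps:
K = 1089/7 (K = -3/7 + 156 = 1089/7 ≈ 155.57)
M(f, T) = -20*T - 20*f (M(f, T) = (T + f)*(-20) = -20*T - 20*f)
l(D) = 90
l(106) - M(K, B(1)) = 90 - (-20*1 - 20*1089/7) = 90 - (-20 - 21780/7) = 90 - 1*(-21920/7) = 90 + 21920/7 = 22550/7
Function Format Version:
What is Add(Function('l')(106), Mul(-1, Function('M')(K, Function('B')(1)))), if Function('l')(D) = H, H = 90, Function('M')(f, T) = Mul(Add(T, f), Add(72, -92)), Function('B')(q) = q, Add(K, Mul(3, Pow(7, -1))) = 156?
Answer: Rational(22550, 7) ≈ 3221.4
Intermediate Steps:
K = Rational(1089, 7) (K = Add(Rational(-3, 7), 156) = Rational(1089, 7) ≈ 155.57)
Function('M')(f, T) = Add(Mul(-20, T), Mul(-20, f)) (Function('M')(f, T) = Mul(Add(T, f), -20) = Add(Mul(-20, T), Mul(-20, f)))
Function('l')(D) = 90
Add(Function('l')(106), Mul(-1, Function('M')(K, Function('B')(1)))) = Add(90, Mul(-1, Add(Mul(-20, 1), Mul(-20, Rational(1089, 7))))) = Add(90, Mul(-1, Add(-20, Rational(-21780, 7)))) = Add(90, Mul(-1, Rational(-21920, 7))) = Add(90, Rational(21920, 7)) = Rational(22550, 7)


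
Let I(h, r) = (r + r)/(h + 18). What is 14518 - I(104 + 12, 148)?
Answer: 972558/67 ≈ 14516.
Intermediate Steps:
I(h, r) = 2*r/(18 + h) (I(h, r) = (2*r)/(18 + h) = 2*r/(18 + h))
14518 - I(104 + 12, 148) = 14518 - 2*148/(18 + (104 + 12)) = 14518 - 2*148/(18 + 116) = 14518 - 2*148/134 = 14518 - 1*148/67 = 14518 - 148/67 = 972558/67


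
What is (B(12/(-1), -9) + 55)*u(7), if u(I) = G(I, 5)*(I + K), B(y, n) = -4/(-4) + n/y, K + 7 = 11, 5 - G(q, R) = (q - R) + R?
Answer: -2497/2 ≈ -1248.5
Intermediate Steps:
G(q, R) = 5 - q (G(q, R) = 5 - ((q - R) + R) = 5 - q)
K = 4 (K = -7 + 11 = 4)
B(y, n) = 1 + n/y (B(y, n) = -4*(-¼) + n/y = 1 + n/y)
u(I) = (4 + I)*(5 - I) (u(I) = (5 - I)*(I + 4) = (5 - I)*(4 + I) = (4 + I)*(5 - I))
(B(12/(-1), -9) + 55)*u(7) = ((-9 + 12/(-1))/((12/(-1))) + 55)*(20 + 7 - 1*7²) = ((-9 + 12*(-1))/((12*(-1))) + 55)*(20 + 7 - 1*49) = ((-9 - 12)/(-12) + 55)*(20 + 7 - 49) = (-1/12*(-21) + 55)*(-22) = (7/4 + 55)*(-22) = (227/4)*(-22) = -2497/2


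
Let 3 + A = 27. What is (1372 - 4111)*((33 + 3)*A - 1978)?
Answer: 3051246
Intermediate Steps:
A = 24 (A = -3 + 27 = 24)
(1372 - 4111)*((33 + 3)*A - 1978) = (1372 - 4111)*((33 + 3)*24 - 1978) = -2739*(36*24 - 1978) = -2739*(864 - 1978) = -2739*(-1114) = 3051246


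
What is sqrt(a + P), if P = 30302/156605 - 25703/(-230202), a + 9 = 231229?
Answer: sqrt(75713671029163344273710)/572234670 ≈ 480.85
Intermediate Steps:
a = 231220 (a = -9 + 231229 = 231220)
P = 11000799319/36050784210 (P = 30302*(1/156605) - 25703*(-1/230202) = 30302/156605 + 25703/230202 = 11000799319/36050784210 ≈ 0.30515)
sqrt(a + P) = sqrt(231220 + 11000799319/36050784210) = sqrt(8335673325835519/36050784210) = sqrt(75713671029163344273710)/572234670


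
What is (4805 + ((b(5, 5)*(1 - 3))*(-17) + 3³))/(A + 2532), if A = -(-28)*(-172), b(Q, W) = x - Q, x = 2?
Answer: -2365/1142 ≈ -2.0709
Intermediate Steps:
b(Q, W) = 2 - Q
A = -4816 (A = -28*172 = -4816)
(4805 + ((b(5, 5)*(1 - 3))*(-17) + 3³))/(A + 2532) = (4805 + (((2 - 1*5)*(1 - 3))*(-17) + 3³))/(-4816 + 2532) = (4805 + (((2 - 5)*(-2))*(-17) + 27))/(-2284) = (4805 + (-3*(-2)*(-17) + 27))*(-1/2284) = (4805 + (6*(-17) + 27))*(-1/2284) = (4805 + (-102 + 27))*(-1/2284) = (4805 - 75)*(-1/2284) = 4730*(-1/2284) = -2365/1142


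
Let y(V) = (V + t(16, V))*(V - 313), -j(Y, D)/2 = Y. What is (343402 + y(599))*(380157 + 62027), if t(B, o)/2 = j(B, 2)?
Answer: 219505443808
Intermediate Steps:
j(Y, D) = -2*Y
t(B, o) = -4*B (t(B, o) = 2*(-2*B) = -4*B)
y(V) = (-313 + V)*(-64 + V) (y(V) = (V - 4*16)*(V - 313) = (V - 64)*(-313 + V) = (-64 + V)*(-313 + V) = (-313 + V)*(-64 + V))
(343402 + y(599))*(380157 + 62027) = (343402 + (20032 + 599² - 377*599))*(380157 + 62027) = (343402 + (20032 + 358801 - 225823))*442184 = (343402 + 153010)*442184 = 496412*442184 = 219505443808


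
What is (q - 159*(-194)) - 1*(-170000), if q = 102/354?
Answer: 11849931/59 ≈ 2.0085e+5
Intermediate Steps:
q = 17/59 (q = 102*(1/354) = 17/59 ≈ 0.28814)
(q - 159*(-194)) - 1*(-170000) = (17/59 - 159*(-194)) - 1*(-170000) = (17/59 + 30846) + 170000 = 1819931/59 + 170000 = 11849931/59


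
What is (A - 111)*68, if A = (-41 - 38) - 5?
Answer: -13260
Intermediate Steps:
A = -84 (A = -79 - 5 = -84)
(A - 111)*68 = (-84 - 111)*68 = -195*68 = -13260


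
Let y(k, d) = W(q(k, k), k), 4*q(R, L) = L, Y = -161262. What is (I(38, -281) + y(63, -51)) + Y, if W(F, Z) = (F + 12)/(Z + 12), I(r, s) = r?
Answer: -16122363/100 ≈ -1.6122e+5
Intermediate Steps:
q(R, L) = L/4
W(F, Z) = (12 + F)/(12 + Z)
y(k, d) = (12 + k/4)/(12 + k)
(I(38, -281) + y(63, -51)) + Y = (38 + (48 + 63)/(4*(12 + 63))) - 161262 = (38 + (¼)*111/75) - 161262 = (38 + (¼)*(1/75)*111) - 161262 = (38 + 37/100) - 161262 = 3837/100 - 161262 = -16122363/100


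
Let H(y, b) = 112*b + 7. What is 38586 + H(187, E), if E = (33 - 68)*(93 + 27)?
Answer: -431807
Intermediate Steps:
E = -4200 (E = -35*120 = -4200)
H(y, b) = 7 + 112*b
38586 + H(187, E) = 38586 + (7 + 112*(-4200)) = 38586 + (7 - 470400) = 38586 - 470393 = -431807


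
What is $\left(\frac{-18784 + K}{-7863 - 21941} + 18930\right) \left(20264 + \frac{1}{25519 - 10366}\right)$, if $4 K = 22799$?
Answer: $\frac{692977339218828281}{1806480048} \approx 3.8361 \cdot 10^{8}$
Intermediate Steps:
$K = \frac{22799}{4}$ ($K = \frac{1}{4} \cdot 22799 = \frac{22799}{4} \approx 5699.8$)
$\left(\frac{-18784 + K}{-7863 - 21941} + 18930\right) \left(20264 + \frac{1}{25519 - 10366}\right) = \left(\frac{-18784 + \frac{22799}{4}}{-7863 - 21941} + 18930\right) \left(20264 + \frac{1}{25519 - 10366}\right) = \left(- \frac{52337}{4 \left(-29804\right)} + 18930\right) \left(20264 + \frac{1}{15153}\right) = \left(\left(- \frac{52337}{4}\right) \left(- \frac{1}{29804}\right) + 18930\right) \left(20264 + \frac{1}{15153}\right) = \left(\frac{52337}{119216} + 18930\right) \frac{307060393}{15153} = \frac{2256811217}{119216} \cdot \frac{307060393}{15153} = \frac{692977339218828281}{1806480048}$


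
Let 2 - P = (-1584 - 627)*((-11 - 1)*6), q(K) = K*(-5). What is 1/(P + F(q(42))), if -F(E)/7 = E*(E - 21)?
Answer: -1/498760 ≈ -2.0050e-6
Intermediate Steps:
q(K) = -5*K
F(E) = -7*E*(-21 + E) (F(E) = -7*E*(E - 21) = -7*E*(-21 + E))
P = -159190 (P = 2 - (-1584 - 627)*(-11 - 1)*6 = 2 - (-2211)*(-12*6) = 2 - (-2211)*(-72) = 2 - 1*159192 = 2 - 159192 = -159190)
1/(P + F(q(42))) = 1/(-159190 + 7*(-5*42)*(21 - (-5)*42)) = 1/(-159190 + 7*(-210)*(21 - 1*(-210))) = 1/(-159190 + 7*(-210)*(21 + 210)) = 1/(-159190 + 7*(-210)*231) = 1/(-159190 - 339570) = 1/(-498760) = -1/498760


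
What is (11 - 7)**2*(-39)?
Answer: -624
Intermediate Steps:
(11 - 7)**2*(-39) = 4**2*(-39) = 16*(-39) = -624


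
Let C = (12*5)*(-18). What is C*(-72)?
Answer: 77760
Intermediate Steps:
C = -1080 (C = 60*(-18) = -1080)
C*(-72) = -1080*(-72) = 77760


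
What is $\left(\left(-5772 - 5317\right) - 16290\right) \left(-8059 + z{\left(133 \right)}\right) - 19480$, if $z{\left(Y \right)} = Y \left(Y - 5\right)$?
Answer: $-245472215$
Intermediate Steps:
$z{\left(Y \right)} = Y \left(-5 + Y\right)$
$\left(\left(-5772 - 5317\right) - 16290\right) \left(-8059 + z{\left(133 \right)}\right) - 19480 = \left(\left(-5772 - 5317\right) - 16290\right) \left(-8059 + 133 \left(-5 + 133\right)\right) - 19480 = \left(\left(-5772 - 5317\right) - 16290\right) \left(-8059 + 133 \cdot 128\right) - 19480 = \left(-11089 - 16290\right) \left(-8059 + 17024\right) - 19480 = \left(-27379\right) 8965 - 19480 = -245452735 - 19480 = -245472215$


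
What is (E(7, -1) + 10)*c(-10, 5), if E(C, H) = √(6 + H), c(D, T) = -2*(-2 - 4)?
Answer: 120 + 12*√5 ≈ 146.83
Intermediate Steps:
c(D, T) = 12 (c(D, T) = -2*(-6) = 12)
(E(7, -1) + 10)*c(-10, 5) = (√(6 - 1) + 10)*12 = (√5 + 10)*12 = (10 + √5)*12 = 120 + 12*√5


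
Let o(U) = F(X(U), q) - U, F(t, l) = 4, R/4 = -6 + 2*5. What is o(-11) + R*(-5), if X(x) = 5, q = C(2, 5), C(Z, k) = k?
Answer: -65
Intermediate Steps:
R = 16 (R = 4*(-6 + 2*5) = 4*(-6 + 10) = 4*4 = 16)
q = 5
o(U) = 4 - U
o(-11) + R*(-5) = (4 - 1*(-11)) + 16*(-5) = (4 + 11) - 80 = 15 - 80 = -65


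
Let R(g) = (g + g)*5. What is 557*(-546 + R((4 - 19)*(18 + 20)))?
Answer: -3479022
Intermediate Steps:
R(g) = 10*g (R(g) = (2*g)*5 = 10*g)
557*(-546 + R((4 - 19)*(18 + 20))) = 557*(-546 + 10*((4 - 19)*(18 + 20))) = 557*(-546 + 10*(-15*38)) = 557*(-546 + 10*(-570)) = 557*(-546 - 5700) = 557*(-6246) = -3479022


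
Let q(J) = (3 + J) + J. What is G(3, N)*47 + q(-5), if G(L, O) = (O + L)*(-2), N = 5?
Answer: -759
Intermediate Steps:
G(L, O) = -2*L - 2*O (G(L, O) = (L + O)*(-2) = -2*L - 2*O)
q(J) = 3 + 2*J
G(3, N)*47 + q(-5) = (-2*3 - 2*5)*47 + (3 + 2*(-5)) = (-6 - 10)*47 + (3 - 10) = -16*47 - 7 = -752 - 7 = -759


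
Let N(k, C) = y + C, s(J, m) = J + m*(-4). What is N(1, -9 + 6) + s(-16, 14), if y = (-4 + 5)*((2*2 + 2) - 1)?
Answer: -70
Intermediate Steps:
s(J, m) = J - 4*m
y = 5 (y = 1*((4 + 2) - 1) = 1*(6 - 1) = 1*5 = 5)
N(k, C) = 5 + C
N(1, -9 + 6) + s(-16, 14) = (5 + (-9 + 6)) + (-16 - 4*14) = (5 - 3) + (-16 - 56) = 2 - 72 = -70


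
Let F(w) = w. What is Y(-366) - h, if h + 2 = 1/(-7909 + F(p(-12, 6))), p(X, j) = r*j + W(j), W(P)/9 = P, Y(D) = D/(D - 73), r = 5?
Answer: 9734739/3435175 ≈ 2.8338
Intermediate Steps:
Y(D) = D/(-73 + D)
W(P) = 9*P
p(X, j) = 14*j (p(X, j) = 5*j + 9*j = 14*j)
h = -15651/7825 (h = -2 + 1/(-7909 + 14*6) = -2 + 1/(-7909 + 84) = -2 + 1/(-7825) = -2 - 1/7825 = -15651/7825 ≈ -2.0001)
Y(-366) - h = -366/(-73 - 366) - 1*(-15651/7825) = -366/(-439) + 15651/7825 = -366*(-1/439) + 15651/7825 = 366/439 + 15651/7825 = 9734739/3435175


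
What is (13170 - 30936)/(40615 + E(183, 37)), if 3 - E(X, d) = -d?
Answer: -378/865 ≈ -0.43699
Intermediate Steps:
E(X, d) = 3 + d (E(X, d) = 3 - (-1)*d = 3 + d)
(13170 - 30936)/(40615 + E(183, 37)) = (13170 - 30936)/(40615 + (3 + 37)) = -17766/(40615 + 40) = -17766/40655 = -17766*1/40655 = -378/865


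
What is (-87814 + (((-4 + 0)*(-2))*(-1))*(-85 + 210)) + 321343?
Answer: 232529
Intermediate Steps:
(-87814 + (((-4 + 0)*(-2))*(-1))*(-85 + 210)) + 321343 = (-87814 + (-4*(-2)*(-1))*125) + 321343 = (-87814 + (8*(-1))*125) + 321343 = (-87814 - 8*125) + 321343 = (-87814 - 1000) + 321343 = -88814 + 321343 = 232529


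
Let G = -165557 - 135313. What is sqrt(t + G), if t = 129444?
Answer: I*sqrt(171426) ≈ 414.04*I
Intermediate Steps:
G = -300870
sqrt(t + G) = sqrt(129444 - 300870) = sqrt(-171426) = I*sqrt(171426)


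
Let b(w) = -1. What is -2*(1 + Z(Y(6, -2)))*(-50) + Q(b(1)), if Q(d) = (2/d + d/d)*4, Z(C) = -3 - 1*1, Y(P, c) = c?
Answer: -304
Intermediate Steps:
Z(C) = -4 (Z(C) = -3 - 1 = -4)
Q(d) = 4 + 8/d (Q(d) = (2/d + 1)*4 = (1 + 2/d)*4 = 4 + 8/d)
-2*(1 + Z(Y(6, -2)))*(-50) + Q(b(1)) = -2*(1 - 4)*(-50) + (4 + 8/(-1)) = -2*(-3)*(-50) + (4 + 8*(-1)) = 6*(-50) + (4 - 8) = -300 - 4 = -304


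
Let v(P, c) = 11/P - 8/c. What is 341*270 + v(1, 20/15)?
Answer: 92075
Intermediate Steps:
v(P, c) = -8/c + 11/P
341*270 + v(1, 20/15) = 341*270 + (-8/(20/15) + 11/1) = 92070 + (-8/(20*(1/15)) + 11*1) = 92070 + (-8/4/3 + 11) = 92070 + (-8*3/4 + 11) = 92070 + (-6 + 11) = 92070 + 5 = 92075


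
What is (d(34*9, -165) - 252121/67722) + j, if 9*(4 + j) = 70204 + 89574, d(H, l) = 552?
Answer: 3717407177/203166 ≈ 18297.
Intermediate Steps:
j = 159742/9 (j = -4 + (70204 + 89574)/9 = -4 + (⅑)*159778 = -4 + 159778/9 = 159742/9 ≈ 17749.)
(d(34*9, -165) - 252121/67722) + j = (552 - 252121/67722) + 159742/9 = 37130423/67722 + 159742/9 = 3717407177/203166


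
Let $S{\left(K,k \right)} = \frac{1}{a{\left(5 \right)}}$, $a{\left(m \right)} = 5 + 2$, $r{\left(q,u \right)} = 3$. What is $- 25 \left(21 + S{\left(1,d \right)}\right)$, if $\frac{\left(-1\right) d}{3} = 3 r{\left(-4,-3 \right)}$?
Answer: $- \frac{3700}{7} \approx -528.57$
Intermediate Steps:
$a{\left(m \right)} = 7$
$d = -27$ ($d = - 3 \cdot 3 \cdot 3 = \left(-3\right) 9 = -27$)
$S{\left(K,k \right)} = \frac{1}{7}$
$- 25 \left(21 + S{\left(1,d \right)}\right) = - 25 \left(21 + \frac{1}{7}\right) = \left(-25\right) \frac{148}{7} = - \frac{3700}{7}$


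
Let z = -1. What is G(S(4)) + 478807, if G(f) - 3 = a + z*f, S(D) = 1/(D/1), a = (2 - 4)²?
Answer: 1915255/4 ≈ 4.7881e+5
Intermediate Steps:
a = 4 (a = (-2)² = 4)
S(D) = 1/D (S(D) = 1/(D*1) = 1/D)
G(f) = 7 - f (G(f) = 3 + (4 - f) = 7 - f)
G(S(4)) + 478807 = (7 - 1/4) + 478807 = (7 - 1*¼) + 478807 = (7 - ¼) + 478807 = 27/4 + 478807 = 1915255/4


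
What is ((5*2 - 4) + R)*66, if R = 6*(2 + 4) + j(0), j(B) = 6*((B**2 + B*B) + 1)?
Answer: 3168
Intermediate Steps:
j(B) = 6 + 12*B**2 (j(B) = 6*((B**2 + B**2) + 1) = 6*(2*B**2 + 1) = 6*(1 + 2*B**2) = 6 + 12*B**2)
R = 42 (R = 6*(2 + 4) + (6 + 12*0**2) = 6*6 + (6 + 12*0) = 36 + (6 + 0) = 36 + 6 = 42)
((5*2 - 4) + R)*66 = ((5*2 - 4) + 42)*66 = ((10 - 4) + 42)*66 = (6 + 42)*66 = 48*66 = 3168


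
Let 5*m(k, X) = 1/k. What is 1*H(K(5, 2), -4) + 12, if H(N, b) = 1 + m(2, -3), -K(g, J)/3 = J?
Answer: 131/10 ≈ 13.100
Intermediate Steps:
m(k, X) = 1/(5*k)
K(g, J) = -3*J
H(N, b) = 11/10 (H(N, b) = 1 + (⅕)/2 = 1 + (⅕)*(½) = 1 + ⅒ = 11/10)
1*H(K(5, 2), -4) + 12 = 1*(11/10) + 12 = 11/10 + 12 = 131/10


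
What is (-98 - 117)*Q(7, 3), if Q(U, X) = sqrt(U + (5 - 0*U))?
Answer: -430*sqrt(3) ≈ -744.78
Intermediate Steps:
Q(U, X) = sqrt(5 + U) (Q(U, X) = sqrt(U + (5 - 1*0)) = sqrt(U + (5 + 0)) = sqrt(U + 5) = sqrt(5 + U))
(-98 - 117)*Q(7, 3) = (-98 - 117)*sqrt(5 + 7) = -430*sqrt(3)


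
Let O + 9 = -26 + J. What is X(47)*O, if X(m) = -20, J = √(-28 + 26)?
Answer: 700 - 20*I*√2 ≈ 700.0 - 28.284*I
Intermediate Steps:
J = I*√2 (J = √(-2) = I*√2 ≈ 1.4142*I)
O = -35 + I*√2 (O = -9 + (-26 + I*√2) = -35 + I*√2 ≈ -35.0 + 1.4142*I)
X(47)*O = -20*(-35 + I*√2) = 700 - 20*I*√2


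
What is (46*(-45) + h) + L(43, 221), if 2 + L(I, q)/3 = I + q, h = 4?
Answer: -1280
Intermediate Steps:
L(I, q) = -6 + 3*I + 3*q (L(I, q) = -6 + 3*(I + q) = -6 + (3*I + 3*q) = -6 + 3*I + 3*q)
(46*(-45) + h) + L(43, 221) = (46*(-45) + 4) + (-6 + 3*43 + 3*221) = (-2070 + 4) + (-6 + 129 + 663) = -2066 + 786 = -1280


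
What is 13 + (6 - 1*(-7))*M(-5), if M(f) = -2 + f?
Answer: -78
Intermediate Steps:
13 + (6 - 1*(-7))*M(-5) = 13 + (6 - 1*(-7))*(-2 - 5) = 13 + (6 + 7)*(-7) = 13 + 13*(-7) = 13 - 91 = -78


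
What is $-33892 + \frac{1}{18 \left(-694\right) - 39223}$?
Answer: $- \frac{1752724781}{51715} \approx -33892.0$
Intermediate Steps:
$-33892 + \frac{1}{18 \left(-694\right) - 39223} = -33892 + \frac{1}{-12492 - 39223} = -33892 + \frac{1}{-51715} = -33892 - \frac{1}{51715} = - \frac{1752724781}{51715}$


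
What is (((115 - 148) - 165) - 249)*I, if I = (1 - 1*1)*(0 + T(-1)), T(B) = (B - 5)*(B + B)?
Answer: 0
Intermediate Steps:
T(B) = 2*B*(-5 + B) (T(B) = (-5 + B)*(2*B) = 2*B*(-5 + B))
I = 0 (I = (1 - 1*1)*(0 + 2*(-1)*(-5 - 1)) = (1 - 1)*(0 + 2*(-1)*(-6)) = 0*(0 + 12) = 0*12 = 0)
(((115 - 148) - 165) - 249)*I = (((115 - 148) - 165) - 249)*0 = ((-33 - 165) - 249)*0 = (-198 - 249)*0 = -447*0 = 0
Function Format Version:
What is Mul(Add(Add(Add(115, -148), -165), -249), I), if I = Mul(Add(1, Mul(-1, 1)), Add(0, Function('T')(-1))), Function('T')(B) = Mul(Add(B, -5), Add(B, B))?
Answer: 0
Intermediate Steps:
Function('T')(B) = Mul(2, B, Add(-5, B)) (Function('T')(B) = Mul(Add(-5, B), Mul(2, B)) = Mul(2, B, Add(-5, B)))
I = 0 (I = Mul(Add(1, Mul(-1, 1)), Add(0, Mul(2, -1, Add(-5, -1)))) = Mul(Add(1, -1), Add(0, Mul(2, -1, -6))) = Mul(0, Add(0, 12)) = Mul(0, 12) = 0)
Mul(Add(Add(Add(115, -148), -165), -249), I) = Mul(Add(Add(Add(115, -148), -165), -249), 0) = Mul(Add(Add(-33, -165), -249), 0) = Mul(Add(-198, -249), 0) = Mul(-447, 0) = 0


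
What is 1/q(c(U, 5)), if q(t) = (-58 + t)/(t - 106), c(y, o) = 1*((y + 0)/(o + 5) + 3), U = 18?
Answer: 253/133 ≈ 1.9023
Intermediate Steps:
c(y, o) = 3 + y/(5 + o) (c(y, o) = 1*(y/(5 + o) + 3) = 1*(3 + y/(5 + o)) = 3 + y/(5 + o))
q(t) = (-58 + t)/(-106 + t)
1/q(c(U, 5)) = 1/((-58 + (15 + 18 + 3*5)/(5 + 5))/(-106 + (15 + 18 + 3*5)/(5 + 5))) = 1/((-58 + (15 + 18 + 15)/10)/(-106 + (15 + 18 + 15)/10)) = 1/((-58 + (⅒)*48)/(-106 + (⅒)*48)) = 1/((-58 + 24/5)/(-106 + 24/5)) = 1/(-266/5/(-506/5)) = 1/(-5/506*(-266/5)) = 1/(133/253) = 253/133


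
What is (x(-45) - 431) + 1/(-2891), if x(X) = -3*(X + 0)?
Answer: -855737/2891 ≈ -296.00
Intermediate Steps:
x(X) = -3*X
(x(-45) - 431) + 1/(-2891) = (-3*(-45) - 431) + 1/(-2891) = (135 - 431) - 1/2891 = -296 - 1/2891 = -855737/2891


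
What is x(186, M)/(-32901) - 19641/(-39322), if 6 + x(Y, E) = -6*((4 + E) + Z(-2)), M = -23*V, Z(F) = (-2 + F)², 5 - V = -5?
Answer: 18087841/39204034 ≈ 0.46138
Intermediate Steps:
V = 10 (V = 5 - 1*(-5) = 5 + 5 = 10)
M = -230 (M = -23*10 = -230)
x(Y, E) = -126 - 6*E (x(Y, E) = -6 - 6*((4 + E) + (-2 - 2)²) = -6 - 6*((4 + E) + (-4)²) = -6 - 6*((4 + E) + 16) = -6 - 6*(20 + E) = -6 + (-120 - 6*E) = -126 - 6*E)
x(186, M)/(-32901) - 19641/(-39322) = (-126 - 6*(-230))/(-32901) - 19641/(-39322) = (-126 + 1380)*(-1/32901) - 19641*(-1/39322) = 1254*(-1/32901) + 19641/39322 = -38/997 + 19641/39322 = 18087841/39204034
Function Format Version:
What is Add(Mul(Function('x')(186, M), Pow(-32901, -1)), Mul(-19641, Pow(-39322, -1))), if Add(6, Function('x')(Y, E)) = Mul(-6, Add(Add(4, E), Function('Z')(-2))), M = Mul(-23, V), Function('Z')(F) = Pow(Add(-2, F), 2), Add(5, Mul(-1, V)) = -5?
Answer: Rational(18087841, 39204034) ≈ 0.46138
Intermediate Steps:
V = 10 (V = Add(5, Mul(-1, -5)) = Add(5, 5) = 10)
M = -230 (M = Mul(-23, 10) = -230)
Function('x')(Y, E) = Add(-126, Mul(-6, E)) (Function('x')(Y, E) = Add(-6, Mul(-6, Add(Add(4, E), Pow(Add(-2, -2), 2)))) = Add(-6, Mul(-6, Add(Add(4, E), Pow(-4, 2)))) = Add(-6, Mul(-6, Add(Add(4, E), 16))) = Add(-6, Mul(-6, Add(20, E))) = Add(-6, Add(-120, Mul(-6, E))) = Add(-126, Mul(-6, E)))
Add(Mul(Function('x')(186, M), Pow(-32901, -1)), Mul(-19641, Pow(-39322, -1))) = Add(Mul(Add(-126, Mul(-6, -230)), Pow(-32901, -1)), Mul(-19641, Pow(-39322, -1))) = Add(Mul(Add(-126, 1380), Rational(-1, 32901)), Mul(-19641, Rational(-1, 39322))) = Add(Mul(1254, Rational(-1, 32901)), Rational(19641, 39322)) = Add(Rational(-38, 997), Rational(19641, 39322)) = Rational(18087841, 39204034)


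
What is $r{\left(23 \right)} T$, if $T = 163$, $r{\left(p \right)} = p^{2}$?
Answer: $86227$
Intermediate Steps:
$r{\left(23 \right)} T = 23^{2} \cdot 163 = 529 \cdot 163 = 86227$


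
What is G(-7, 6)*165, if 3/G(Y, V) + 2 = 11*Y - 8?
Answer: -165/29 ≈ -5.6897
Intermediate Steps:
G(Y, V) = 3/(-10 + 11*Y) (G(Y, V) = 3/(-2 + (11*Y - 8)) = 3/(-2 + (-8 + 11*Y)) = 3/(-10 + 11*Y))
G(-7, 6)*165 = (3/(-10 + 11*(-7)))*165 = (3/(-10 - 77))*165 = (3/(-87))*165 = (3*(-1/87))*165 = -1/29*165 = -165/29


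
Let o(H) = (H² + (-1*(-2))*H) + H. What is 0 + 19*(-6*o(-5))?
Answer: -1140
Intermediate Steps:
o(H) = H² + 3*H (o(H) = (H² + 2*H) + H = H² + 3*H)
0 + 19*(-6*o(-5)) = 0 + 19*(-(-30)*(3 - 5)) = 0 + 19*(-(-30)*(-2)) = 0 + 19*(-6*10) = 0 + 19*(-60) = 0 - 1140 = -1140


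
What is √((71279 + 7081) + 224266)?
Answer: √302626 ≈ 550.11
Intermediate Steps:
√((71279 + 7081) + 224266) = √(78360 + 224266) = √302626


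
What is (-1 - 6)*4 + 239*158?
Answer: 37734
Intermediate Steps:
(-1 - 6)*4 + 239*158 = -7*4 + 37762 = -28 + 37762 = 37734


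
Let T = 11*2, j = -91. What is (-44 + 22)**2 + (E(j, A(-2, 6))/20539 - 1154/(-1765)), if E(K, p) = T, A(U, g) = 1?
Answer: 17569386976/36251335 ≈ 484.65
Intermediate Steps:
T = 22
E(K, p) = 22
(-44 + 22)**2 + (E(j, A(-2, 6))/20539 - 1154/(-1765)) = (-44 + 22)**2 + (22/20539 - 1154/(-1765)) = (-22)**2 + (22*(1/20539) - 1154*(-1/1765)) = 484 + (22/20539 + 1154/1765) = 484 + 23740836/36251335 = 17569386976/36251335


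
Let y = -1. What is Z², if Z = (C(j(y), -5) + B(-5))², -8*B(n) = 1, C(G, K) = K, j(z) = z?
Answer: 2825761/4096 ≈ 689.88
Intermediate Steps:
B(n) = -⅛ (B(n) = -⅛*1 = -⅛)
Z = 1681/64 (Z = (-5 - ⅛)² = (-41/8)² = 1681/64 ≈ 26.266)
Z² = (1681/64)² = 2825761/4096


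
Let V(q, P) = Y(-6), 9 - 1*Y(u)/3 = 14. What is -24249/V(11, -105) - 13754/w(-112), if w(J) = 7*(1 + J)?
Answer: 6349261/3885 ≈ 1634.3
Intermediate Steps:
Y(u) = -15 (Y(u) = 27 - 3*14 = 27 - 42 = -15)
V(q, P) = -15
w(J) = 7 + 7*J
-24249/V(11, -105) - 13754/w(-112) = -24249/(-15) - 13754/(7 + 7*(-112)) = -24249*(-1/15) - 13754/(7 - 784) = 8083/5 - 13754/(-777) = 8083/5 - 13754*(-1/777) = 8083/5 + 13754/777 = 6349261/3885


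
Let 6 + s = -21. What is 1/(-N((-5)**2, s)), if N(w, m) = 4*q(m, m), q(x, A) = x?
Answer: 1/108 ≈ 0.0092593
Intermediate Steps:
s = -27 (s = -6 - 21 = -27)
N(w, m) = 4*m
1/(-N((-5)**2, s)) = 1/(-4*(-27)) = 1/(-1*(-108)) = 1/108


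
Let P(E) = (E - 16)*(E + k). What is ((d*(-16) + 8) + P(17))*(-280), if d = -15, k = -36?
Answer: -64120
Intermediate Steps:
P(E) = (-36 + E)*(-16 + E) (P(E) = (E - 16)*(E - 36) = (-16 + E)*(-36 + E) = (-36 + E)*(-16 + E))
((d*(-16) + 8) + P(17))*(-280) = ((-15*(-16) + 8) + (576 + 17² - 52*17))*(-280) = ((240 + 8) + (576 + 289 - 884))*(-280) = (248 - 19)*(-280) = 229*(-280) = -64120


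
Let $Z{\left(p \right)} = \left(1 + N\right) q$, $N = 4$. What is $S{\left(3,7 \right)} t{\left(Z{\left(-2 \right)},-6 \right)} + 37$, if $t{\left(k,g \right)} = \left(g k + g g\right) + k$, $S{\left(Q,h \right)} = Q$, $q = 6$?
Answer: $-305$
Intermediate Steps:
$Z{\left(p \right)} = 30$ ($Z{\left(p \right)} = \left(1 + 4\right) 6 = 5 \cdot 6 = 30$)
$t{\left(k,g \right)} = k + g^{2} + g k$ ($t{\left(k,g \right)} = \left(g k + g^{2}\right) + k = \left(g^{2} + g k\right) + k = k + g^{2} + g k$)
$S{\left(3,7 \right)} t{\left(Z{\left(-2 \right)},-6 \right)} + 37 = 3 \left(30 + \left(-6\right)^{2} - 180\right) + 37 = 3 \left(30 + 36 - 180\right) + 37 = 3 \left(-114\right) + 37 = -342 + 37 = -305$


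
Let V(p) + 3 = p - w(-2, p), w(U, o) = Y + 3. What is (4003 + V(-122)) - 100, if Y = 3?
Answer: 3772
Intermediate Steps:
w(U, o) = 6 (w(U, o) = 3 + 3 = 6)
V(p) = -9 + p (V(p) = -3 + (p - 1*6) = -3 + (p - 6) = -3 + (-6 + p) = -9 + p)
(4003 + V(-122)) - 100 = (4003 + (-9 - 122)) - 100 = (4003 - 131) - 100 = 3872 - 100 = 3772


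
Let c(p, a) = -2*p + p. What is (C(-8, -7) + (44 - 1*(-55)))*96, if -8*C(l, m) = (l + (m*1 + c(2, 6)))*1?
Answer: 9708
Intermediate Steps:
c(p, a) = -p
C(l, m) = ¼ - l/8 - m/8 (C(l, m) = -(l + (m*1 - 1*2))/8 = -(l + (m - 2))/8 = -(l + (-2 + m))/8 = -(-2 + l + m)/8 = ¼ - l/8 - m/8)
(C(-8, -7) + (44 - 1*(-55)))*96 = ((¼ - ⅛*(-8) - ⅛*(-7)) + (44 - 1*(-55)))*96 = ((¼ + 1 + 7/8) + (44 + 55))*96 = (17/8 + 99)*96 = (809/8)*96 = 9708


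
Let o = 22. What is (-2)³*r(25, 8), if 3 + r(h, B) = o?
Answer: -152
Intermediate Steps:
r(h, B) = 19 (r(h, B) = -3 + 22 = 19)
(-2)³*r(25, 8) = (-2)³*19 = -8*19 = -152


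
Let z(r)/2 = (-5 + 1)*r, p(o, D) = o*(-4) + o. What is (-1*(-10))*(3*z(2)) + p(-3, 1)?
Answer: -471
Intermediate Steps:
p(o, D) = -3*o (p(o, D) = -4*o + o = -3*o)
z(r) = -8*r (z(r) = 2*((-5 + 1)*r) = 2*(-4*r) = -8*r)
(-1*(-10))*(3*z(2)) + p(-3, 1) = (-1*(-10))*(3*(-8*2)) - 3*(-3) = 10*(3*(-16)) + 9 = 10*(-48) + 9 = -480 + 9 = -471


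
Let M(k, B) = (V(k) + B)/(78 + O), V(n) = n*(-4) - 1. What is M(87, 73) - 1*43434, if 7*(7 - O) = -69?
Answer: -7210527/166 ≈ -43437.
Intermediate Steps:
O = 118/7 (O = 7 - ⅐*(-69) = 7 + 69/7 = 118/7 ≈ 16.857)
V(n) = -1 - 4*n (V(n) = -4*n - 1 = -1 - 4*n)
M(k, B) = -7/664 - 7*k/166 + 7*B/664 (M(k, B) = ((-1 - 4*k) + B)/(78 + 118/7) = (-1 + B - 4*k)/(664/7) = (-1 + B - 4*k)*(7/664) = -7/664 - 7*k/166 + 7*B/664)
M(87, 73) - 1*43434 = (-7/664 - 7/166*87 + (7/664)*73) - 1*43434 = (-7/664 - 609/166 + 511/664) - 43434 = -483/166 - 43434 = -7210527/166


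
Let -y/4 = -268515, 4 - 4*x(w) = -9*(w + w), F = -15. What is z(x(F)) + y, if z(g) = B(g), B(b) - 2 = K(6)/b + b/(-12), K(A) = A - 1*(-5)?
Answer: 3428423065/3192 ≈ 1.0741e+6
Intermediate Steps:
K(A) = 5 + A (K(A) = A + 5 = 5 + A)
x(w) = 1 + 9*w/2 (x(w) = 1 - (-9)*(w + w)/4 = 1 - (-9)*2*w/4 = 1 - (-9)*w/2 = 1 + 9*w/2)
B(b) = 2 + 11/b - b/12 (B(b) = 2 + ((5 + 6)/b + b/(-12)) = 2 + (11/b + b*(-1/12)) = 2 + (11/b - b/12) = 2 + 11/b - b/12)
z(g) = 2 + 11/g - g/12
y = 1074060 (y = -4*(-268515) = 1074060)
z(x(F)) + y = (2 + 11/(1 + (9/2)*(-15)) - (1 + (9/2)*(-15))/12) + 1074060 = (2 + 11/(1 - 135/2) - (1 - 135/2)/12) + 1074060 = (2 + 11/(-133/2) - 1/12*(-133/2)) + 1074060 = (2 + 11*(-2/133) + 133/24) + 1074060 = (2 - 22/133 + 133/24) + 1074060 = 23545/3192 + 1074060 = 3428423065/3192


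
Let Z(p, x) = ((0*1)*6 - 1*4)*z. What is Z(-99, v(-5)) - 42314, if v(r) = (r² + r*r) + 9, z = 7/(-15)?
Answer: -634682/15 ≈ -42312.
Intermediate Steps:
z = -7/15 (z = 7*(-1/15) = -7/15 ≈ -0.46667)
v(r) = 9 + 2*r² (v(r) = (r² + r²) + 9 = 2*r² + 9 = 9 + 2*r²)
Z(p, x) = 28/15 (Z(p, x) = ((0*1)*6 - 1*4)*(-7/15) = (0*6 - 4)*(-7/15) = (0 - 4)*(-7/15) = -4*(-7/15) = 28/15)
Z(-99, v(-5)) - 42314 = 28/15 - 42314 = -634682/15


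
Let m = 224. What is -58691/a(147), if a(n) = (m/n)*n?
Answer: -58691/224 ≈ -262.01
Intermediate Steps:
a(n) = 224 (a(n) = (224/n)*n = 224)
-58691/a(147) = -58691/224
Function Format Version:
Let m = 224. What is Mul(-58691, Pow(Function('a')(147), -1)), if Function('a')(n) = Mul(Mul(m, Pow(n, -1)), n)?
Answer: Rational(-58691, 224) ≈ -262.01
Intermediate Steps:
Function('a')(n) = 224 (Function('a')(n) = Mul(Mul(224, Pow(n, -1)), n) = 224)
Mul(-58691, Pow(Function('a')(147), -1)) = Mul(-58691, Pow(224, -1)) = Mul(-58691, Rational(1, 224)) = Rational(-58691, 224)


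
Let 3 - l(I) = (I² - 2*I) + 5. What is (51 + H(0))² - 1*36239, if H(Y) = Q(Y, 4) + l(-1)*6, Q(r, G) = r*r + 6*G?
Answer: -34214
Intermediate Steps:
l(I) = -2 - I² + 2*I (l(I) = 3 - ((I² - 2*I) + 5) = 3 - (5 + I² - 2*I) = 3 + (-5 - I² + 2*I) = -2 - I² + 2*I)
Q(r, G) = r² + 6*G
H(Y) = -6 + Y² (H(Y) = (Y² + 6*4) + (-2 - 1*(-1)² + 2*(-1))*6 = (Y² + 24) + (-2 - 1*1 - 2)*6 = (24 + Y²) + (-2 - 1 - 2)*6 = (24 + Y²) - 5*6 = (24 + Y²) - 30 = -6 + Y²)
(51 + H(0))² - 1*36239 = (51 + (-6 + 0²))² - 1*36239 = (51 + (-6 + 0))² - 36239 = (51 - 6)² - 36239 = 45² - 36239 = 2025 - 36239 = -34214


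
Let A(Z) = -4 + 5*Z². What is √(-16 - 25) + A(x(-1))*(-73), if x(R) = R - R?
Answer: 292 + I*√41 ≈ 292.0 + 6.4031*I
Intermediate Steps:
x(R) = 0
√(-16 - 25) + A(x(-1))*(-73) = √(-16 - 25) + (-4 + 5*0²)*(-73) = √(-41) + (-4 + 5*0)*(-73) = I*√41 + (-4 + 0)*(-73) = I*√41 - 4*(-73) = I*√41 + 292 = 292 + I*√41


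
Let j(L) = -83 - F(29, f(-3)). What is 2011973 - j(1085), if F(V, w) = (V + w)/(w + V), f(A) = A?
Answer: 2012057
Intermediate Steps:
F(V, w) = 1 (F(V, w) = (V + w)/(V + w) = 1)
j(L) = -84 (j(L) = -83 - 1*1 = -83 - 1 = -84)
2011973 - j(1085) = 2011973 - 1*(-84) = 2011973 + 84 = 2012057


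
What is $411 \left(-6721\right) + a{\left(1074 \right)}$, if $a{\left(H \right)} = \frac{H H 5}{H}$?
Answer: $-2756961$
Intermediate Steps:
$a{\left(H \right)} = 5 H$ ($a{\left(H \right)} = \frac{H^{2} \cdot 5}{H} = \frac{5 H^{2}}{H} = 5 H$)
$411 \left(-6721\right) + a{\left(1074 \right)} = 411 \left(-6721\right) + 5 \cdot 1074 = -2762331 + 5370 = -2756961$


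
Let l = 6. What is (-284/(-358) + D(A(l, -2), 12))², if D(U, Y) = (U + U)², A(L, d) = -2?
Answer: 9036036/32041 ≈ 282.01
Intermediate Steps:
D(U, Y) = 4*U² (D(U, Y) = (2*U)² = 4*U²)
(-284/(-358) + D(A(l, -2), 12))² = (-284/(-358) + 4*(-2)²)² = (-284*(-1/358) + 4*4)² = (142/179 + 16)² = (3006/179)² = 9036036/32041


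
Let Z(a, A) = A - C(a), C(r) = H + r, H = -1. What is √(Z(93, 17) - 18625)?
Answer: 10*I*√187 ≈ 136.75*I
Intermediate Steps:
C(r) = -1 + r
Z(a, A) = 1 + A - a (Z(a, A) = A - (-1 + a) = A + (1 - a) = 1 + A - a)
√(Z(93, 17) - 18625) = √((1 + 17 - 1*93) - 18625) = √((1 + 17 - 93) - 18625) = √(-75 - 18625) = √(-18700) = 10*I*√187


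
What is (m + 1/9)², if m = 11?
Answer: 10000/81 ≈ 123.46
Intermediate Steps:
(m + 1/9)² = (11 + 1/9)² = (11 + ⅑)² = (100/9)² = 10000/81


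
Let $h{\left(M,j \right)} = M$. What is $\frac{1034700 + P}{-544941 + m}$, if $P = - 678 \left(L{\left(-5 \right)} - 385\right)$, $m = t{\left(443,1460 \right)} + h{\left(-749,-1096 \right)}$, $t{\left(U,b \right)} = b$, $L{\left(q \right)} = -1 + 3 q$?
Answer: $- \frac{217763}{90705} \approx -2.4008$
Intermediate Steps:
$m = 711$ ($m = 1460 - 749 = 711$)
$P = 271878$ ($P = - 678 \left(\left(-1 + 3 \left(-5\right)\right) - 385\right) = - 678 \left(\left(-1 - 15\right) - 385\right) = - 678 \left(-16 - 385\right) = \left(-678\right) \left(-401\right) = 271878$)
$\frac{1034700 + P}{-544941 + m} = \frac{1034700 + 271878}{-544941 + 711} = \frac{1306578}{-544230} = 1306578 \left(- \frac{1}{544230}\right) = - \frac{217763}{90705}$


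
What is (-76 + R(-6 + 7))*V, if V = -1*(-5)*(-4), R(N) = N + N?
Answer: 1480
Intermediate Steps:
R(N) = 2*N
V = -20 (V = 5*(-4) = -20)
(-76 + R(-6 + 7))*V = (-76 + 2*(-6 + 7))*(-20) = (-76 + 2*1)*(-20) = (-76 + 2)*(-20) = -74*(-20) = 1480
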